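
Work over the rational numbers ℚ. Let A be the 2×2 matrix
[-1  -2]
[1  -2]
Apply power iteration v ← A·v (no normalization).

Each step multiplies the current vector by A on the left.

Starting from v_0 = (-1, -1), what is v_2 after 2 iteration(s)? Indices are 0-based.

v_0 = (-1, -1).
v_1 = A·v_0 = (3, 1).
v_2 = A·v_1 = (-5, 1).

v_2 = (-5, 1)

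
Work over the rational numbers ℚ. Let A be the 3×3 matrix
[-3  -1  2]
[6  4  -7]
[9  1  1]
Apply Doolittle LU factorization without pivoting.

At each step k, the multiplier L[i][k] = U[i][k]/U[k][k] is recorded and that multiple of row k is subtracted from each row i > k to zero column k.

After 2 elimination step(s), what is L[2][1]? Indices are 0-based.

Step 1: pivot at (0,0) is -3.
  row1 ← row1 − (-2)·row0  ⇒  L[1][0]=-2, U row1=(0, 2, -3)
  row2 ← row2 − (-3)·row0  ⇒  L[2][0]=-3, U row2=(0, -2, 7)
Step 2: pivot at (1,1) is 2.
  row2 ← row2 − (-1)·row1  ⇒  L[2][1]=-1, U row2=(0, 0, 4)

L[2][1] = -1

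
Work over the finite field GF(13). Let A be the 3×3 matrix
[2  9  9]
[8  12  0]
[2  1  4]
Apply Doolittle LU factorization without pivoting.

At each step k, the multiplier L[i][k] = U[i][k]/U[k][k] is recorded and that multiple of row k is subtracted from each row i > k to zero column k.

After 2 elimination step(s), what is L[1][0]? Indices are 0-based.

[col 0] pivot 2
  R1 -= 4*R0 → (0, 2, 3)  (L[1][0] := 4)
  R2 -= 1*R0 → (0, 5, 8)  (L[2][0] := 1)
[col 1] pivot 2
  R2 -= 9*R1 → (0, 0, 7)  (L[2][1] := 9)

L[1][0] = 4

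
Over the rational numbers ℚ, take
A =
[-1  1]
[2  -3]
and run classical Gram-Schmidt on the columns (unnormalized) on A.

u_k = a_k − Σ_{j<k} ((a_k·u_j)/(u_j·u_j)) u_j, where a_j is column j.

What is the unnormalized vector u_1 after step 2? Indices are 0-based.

u_1 = (-2/5, -1/5)

Step 1: u_0 = a_0 = (-1, 2).
Step 2: u_1 = a_1 − (-7/5)·u_0 = (-2/5, -1/5).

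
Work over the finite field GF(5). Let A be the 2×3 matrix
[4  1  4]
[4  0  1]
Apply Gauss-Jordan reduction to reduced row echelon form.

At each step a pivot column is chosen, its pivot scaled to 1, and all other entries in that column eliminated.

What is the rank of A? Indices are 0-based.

rank = 2

step 1: normalize row 0 (÷4) = (1, 4, 1)
  row 1: subtract 4×row0 = (0, 4, 2)
step 2: normalize row 1 (÷4) = (0, 1, 3)
  row 0: subtract 4×row1 = (1, 0, 4)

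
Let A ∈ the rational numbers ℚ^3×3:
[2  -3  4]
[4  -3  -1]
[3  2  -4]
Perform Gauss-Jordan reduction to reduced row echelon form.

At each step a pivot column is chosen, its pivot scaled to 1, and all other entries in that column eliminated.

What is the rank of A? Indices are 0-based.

[1] R0 /= 2  ⇒  (1, -3/2, 2)
     R1 -= 4·R0  ⇒  (0, 3, -9)
     R2 -= 3·R0  ⇒  (0, 13/2, -10)
[2] R1 /= 3  ⇒  (0, 1, -3)
     R0 -= -3/2·R1  ⇒  (1, 0, -5/2)
     R2 -= 13/2·R1  ⇒  (0, 0, 19/2)
[3] R2 /= 19/2  ⇒  (0, 0, 1)
     R0 -= -5/2·R2  ⇒  (1, 0, 0)
     R1 -= -3·R2  ⇒  (0, 1, 0)

rank = 3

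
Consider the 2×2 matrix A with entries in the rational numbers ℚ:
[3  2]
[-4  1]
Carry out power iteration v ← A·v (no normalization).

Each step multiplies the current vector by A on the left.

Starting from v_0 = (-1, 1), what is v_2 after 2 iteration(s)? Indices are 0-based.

v_0 = (-1, 1).
v_1 = A·v_0 = (-1, 5).
v_2 = A·v_1 = (7, 9).

v_2 = (7, 9)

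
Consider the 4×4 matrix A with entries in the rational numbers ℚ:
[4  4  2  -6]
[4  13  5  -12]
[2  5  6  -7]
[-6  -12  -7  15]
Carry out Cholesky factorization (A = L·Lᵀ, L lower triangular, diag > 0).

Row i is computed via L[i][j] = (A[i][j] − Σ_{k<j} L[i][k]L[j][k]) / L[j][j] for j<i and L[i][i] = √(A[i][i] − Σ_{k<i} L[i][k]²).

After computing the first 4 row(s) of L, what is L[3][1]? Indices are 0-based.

Step 1: L[0][0] = √(4) = 2.
  L[1][0] = (4) / L[0][0] = 2.
Step 2: L[1][1] = √(9) = 3.
  L[2][0] = (2) / L[0][0] = 1.
  L[2][1] = (3) / L[1][1] = 1.
Step 3: L[2][2] = √(4) = 2.
  L[3][0] = (-6) / L[0][0] = -3.
  L[3][1] = (-6) / L[1][1] = -2.
  L[3][2] = (-2) / L[2][2] = -1.
Step 4: L[3][3] = √(1) = 1.

L[3][1] = -2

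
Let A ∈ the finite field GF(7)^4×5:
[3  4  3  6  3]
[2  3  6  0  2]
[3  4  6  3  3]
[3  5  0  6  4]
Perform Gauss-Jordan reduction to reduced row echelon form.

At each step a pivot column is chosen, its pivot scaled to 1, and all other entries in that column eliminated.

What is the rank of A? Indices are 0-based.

step 1: normalize row 0 (÷3) = (1, 6, 1, 2, 1)
  row 1: subtract 2×row0 = (0, 5, 4, 3, 0)
  row 2: subtract 3×row0 = (0, 0, 3, 4, 0)
  row 3: subtract 3×row0 = (0, 1, 4, 0, 1)
step 2: normalize row 1 (÷5) = (0, 1, 5, 2, 0)
  row 0: subtract 6×row1 = (1, 0, 6, 4, 1)
  row 3: subtract 1×row1 = (0, 0, 6, 5, 1)
step 3: normalize row 2 (÷3) = (0, 0, 1, 6, 0)
  row 0: subtract 6×row2 = (1, 0, 0, 3, 1)
  row 1: subtract 5×row2 = (0, 1, 0, 0, 0)
  row 3: subtract 6×row2 = (0, 0, 0, 4, 1)
step 4: normalize row 3 (÷4) = (0, 0, 0, 1, 2)
  row 0: subtract 3×row3 = (1, 0, 0, 0, 2)
  row 2: subtract 6×row3 = (0, 0, 1, 0, 2)

rank = 4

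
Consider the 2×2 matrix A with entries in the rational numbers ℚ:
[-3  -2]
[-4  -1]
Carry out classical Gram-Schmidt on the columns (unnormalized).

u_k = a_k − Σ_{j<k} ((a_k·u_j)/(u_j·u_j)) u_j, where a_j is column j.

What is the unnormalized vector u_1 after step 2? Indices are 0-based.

Step 1: u_0 = a_0 = (-3, -4).
Step 2: u_1 = a_1 − (2/5)·u_0 = (-4/5, 3/5).

u_1 = (-4/5, 3/5)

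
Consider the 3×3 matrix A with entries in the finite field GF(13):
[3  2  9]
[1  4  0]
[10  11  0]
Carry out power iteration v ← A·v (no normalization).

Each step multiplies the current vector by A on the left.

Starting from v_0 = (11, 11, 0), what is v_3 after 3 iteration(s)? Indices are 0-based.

v_0 = (11, 11, 0).
v_1 = A·v_0 = (3, 3, 10).
v_2 = A·v_1 = (1, 2, 11).
v_3 = A·v_2 = (2, 9, 6).

v_3 = (2, 9, 6)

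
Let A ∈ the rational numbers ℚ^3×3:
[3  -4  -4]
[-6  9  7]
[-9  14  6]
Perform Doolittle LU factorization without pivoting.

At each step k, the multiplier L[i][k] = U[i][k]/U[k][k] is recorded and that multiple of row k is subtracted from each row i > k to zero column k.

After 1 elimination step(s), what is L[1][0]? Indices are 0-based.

k=0: U[0][0]=3
  eliminate (1,0): mult=-2, new row 1: (0, 1, -1); set L[1][0]=-2
  eliminate (2,0): mult=-3, new row 2: (0, 2, -6); set L[2][0]=-3

L[1][0] = -2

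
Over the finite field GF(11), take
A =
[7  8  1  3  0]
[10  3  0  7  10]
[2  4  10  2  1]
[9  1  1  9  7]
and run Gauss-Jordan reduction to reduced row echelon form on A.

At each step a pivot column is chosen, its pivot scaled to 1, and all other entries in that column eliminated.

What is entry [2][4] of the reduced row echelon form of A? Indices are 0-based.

M[2][4] = 6

[1] R0 /= 7  ⇒  (1, 9, 8, 2, 0)
     R1 -= 10·R0  ⇒  (0, 1, 8, 9, 10)
     R2 -= 2·R0  ⇒  (0, 8, 5, 9, 1)
     R3 -= 9·R0  ⇒  (0, 8, 6, 2, 7)
[2] R1 /= 1  ⇒  (0, 1, 8, 9, 10)
     R0 -= 9·R1  ⇒  (1, 0, 2, 9, 9)
     R2 -= 8·R1  ⇒  (0, 0, 7, 3, 9)
     R3 -= 8·R1  ⇒  (0, 0, 8, 7, 4)
[3] R2 /= 7  ⇒  (0, 0, 1, 2, 6)
     R0 -= 2·R2  ⇒  (1, 0, 0, 5, 8)
     R1 -= 8·R2  ⇒  (0, 1, 0, 4, 6)
     R3 -= 8·R2  ⇒  (0, 0, 0, 2, 0)
[4] R3 /= 2  ⇒  (0, 0, 0, 1, 0)
     R0 -= 5·R3  ⇒  (1, 0, 0, 0, 8)
     R1 -= 4·R3  ⇒  (0, 1, 0, 0, 6)
     R2 -= 2·R3  ⇒  (0, 0, 1, 0, 6)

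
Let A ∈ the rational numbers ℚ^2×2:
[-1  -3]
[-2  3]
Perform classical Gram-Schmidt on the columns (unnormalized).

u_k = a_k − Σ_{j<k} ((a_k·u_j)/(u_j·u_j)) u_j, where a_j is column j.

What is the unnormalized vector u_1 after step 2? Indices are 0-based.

Step 1: u_0 = a_0 = (-1, -2).
Step 2: u_1 = a_1 − (-3/5)·u_0 = (-18/5, 9/5).

u_1 = (-18/5, 9/5)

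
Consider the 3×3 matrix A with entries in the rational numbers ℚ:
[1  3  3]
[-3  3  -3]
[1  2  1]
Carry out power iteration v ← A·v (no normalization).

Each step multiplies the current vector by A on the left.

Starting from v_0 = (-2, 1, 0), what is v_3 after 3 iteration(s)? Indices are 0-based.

v_3 = (157, -69, 95)

v_0 = (-2, 1, 0).
v_1 = A·v_0 = (1, 9, 0).
v_2 = A·v_1 = (28, 24, 19).
v_3 = A·v_2 = (157, -69, 95).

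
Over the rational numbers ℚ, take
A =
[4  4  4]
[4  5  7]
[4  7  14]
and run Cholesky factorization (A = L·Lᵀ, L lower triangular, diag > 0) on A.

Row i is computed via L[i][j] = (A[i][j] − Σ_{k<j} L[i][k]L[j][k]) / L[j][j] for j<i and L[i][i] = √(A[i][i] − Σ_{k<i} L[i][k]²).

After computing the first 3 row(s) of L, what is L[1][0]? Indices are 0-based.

Step 1: L[0][0] = √(4) = 2.
  L[1][0] = (4) / L[0][0] = 2.
Step 2: L[1][1] = √(1) = 1.
  L[2][0] = (4) / L[0][0] = 2.
  L[2][1] = (3) / L[1][1] = 3.
Step 3: L[2][2] = √(1) = 1.

L[1][0] = 2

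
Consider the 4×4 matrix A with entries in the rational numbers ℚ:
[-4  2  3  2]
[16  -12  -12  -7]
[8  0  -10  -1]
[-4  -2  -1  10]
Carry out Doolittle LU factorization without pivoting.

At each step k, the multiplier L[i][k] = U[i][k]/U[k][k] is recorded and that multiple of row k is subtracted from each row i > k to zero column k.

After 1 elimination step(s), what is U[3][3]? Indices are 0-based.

U[3][3] = 8

[col 0] pivot -4
  R1 -= -4*R0 → (0, -4, 0, 1)  (L[1][0] := -4)
  R2 -= -2*R0 → (0, 4, -4, 3)  (L[2][0] := -2)
  R3 -= 1*R0 → (0, -4, -4, 8)  (L[3][0] := 1)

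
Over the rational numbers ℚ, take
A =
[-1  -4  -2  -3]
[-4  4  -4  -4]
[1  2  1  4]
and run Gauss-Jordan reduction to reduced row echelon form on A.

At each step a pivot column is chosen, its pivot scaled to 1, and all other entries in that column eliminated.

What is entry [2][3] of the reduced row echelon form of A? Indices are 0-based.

M[2][3] = -3

step 1: normalize row 0 (÷-1) = (1, 4, 2, 3)
  row 1: subtract -4×row0 = (0, 20, 4, 8)
  row 2: subtract 1×row0 = (0, -2, -1, 1)
step 2: normalize row 1 (÷20) = (0, 1, 1/5, 2/5)
  row 0: subtract 4×row1 = (1, 0, 6/5, 7/5)
  row 2: subtract -2×row1 = (0, 0, -3/5, 9/5)
step 3: normalize row 2 (÷-3/5) = (0, 0, 1, -3)
  row 0: subtract 6/5×row2 = (1, 0, 0, 5)
  row 1: subtract 1/5×row2 = (0, 1, 0, 1)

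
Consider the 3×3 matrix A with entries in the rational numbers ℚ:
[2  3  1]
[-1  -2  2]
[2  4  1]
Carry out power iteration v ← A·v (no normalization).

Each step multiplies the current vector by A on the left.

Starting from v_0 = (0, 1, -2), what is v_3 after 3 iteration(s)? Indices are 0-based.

v_3 = (-3, -56, 12)

v_0 = (0, 1, -2).
v_1 = A·v_0 = (1, -6, 2).
v_2 = A·v_1 = (-14, 15, -20).
v_3 = A·v_2 = (-3, -56, 12).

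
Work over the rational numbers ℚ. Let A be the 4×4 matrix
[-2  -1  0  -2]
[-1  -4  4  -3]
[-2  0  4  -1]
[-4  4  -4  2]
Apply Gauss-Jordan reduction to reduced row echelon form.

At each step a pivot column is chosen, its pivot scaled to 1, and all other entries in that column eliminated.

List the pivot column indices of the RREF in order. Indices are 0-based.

pivot columns: 0, 1, 2, 3

pivot(0,0)=-2: scale R0 → (1, 1/2, 0, 1)
  clear (1,0): R1 −= (-1)R0 → (0, -7/2, 4, -2)
  clear (2,0): R2 −= (-2)R0 → (0, 1, 4, 1)
  clear (3,0): R3 −= (-4)R0 → (0, 6, -4, 6)
pivot(1,1)=-7/2: scale R1 → (0, 1, -8/7, 4/7)
  clear (0,1): R0 −= (1/2)R1 → (1, 0, 4/7, 5/7)
  clear (2,1): R2 −= (1)R1 → (0, 0, 36/7, 3/7)
  clear (3,1): R3 −= (6)R1 → (0, 0, 20/7, 18/7)
pivot(2,2)=36/7: scale R2 → (0, 0, 1, 1/12)
  clear (0,2): R0 −= (4/7)R2 → (1, 0, 0, 2/3)
  clear (1,2): R1 −= (-8/7)R2 → (0, 1, 0, 2/3)
  clear (3,2): R3 −= (20/7)R2 → (0, 0, 0, 7/3)
pivot(3,3)=7/3: scale R3 → (0, 0, 0, 1)
  clear (0,3): R0 −= (2/3)R3 → (1, 0, 0, 0)
  clear (1,3): R1 −= (2/3)R3 → (0, 1, 0, 0)
  clear (2,3): R2 −= (1/12)R3 → (0, 0, 1, 0)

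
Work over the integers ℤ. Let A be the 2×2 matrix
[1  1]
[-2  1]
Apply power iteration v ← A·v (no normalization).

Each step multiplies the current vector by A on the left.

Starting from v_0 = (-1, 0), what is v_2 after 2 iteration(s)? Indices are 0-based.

v_2 = (1, 4)

v_0 = (-1, 0).
v_1 = A·v_0 = (-1, 2).
v_2 = A·v_1 = (1, 4).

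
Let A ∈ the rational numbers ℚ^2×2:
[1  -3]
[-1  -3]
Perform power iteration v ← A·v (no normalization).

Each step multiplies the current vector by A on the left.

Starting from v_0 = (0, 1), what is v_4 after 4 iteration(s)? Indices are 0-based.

v_0 = (0, 1).
v_1 = A·v_0 = (-3, -3).
v_2 = A·v_1 = (6, 12).
v_3 = A·v_2 = (-30, -42).
v_4 = A·v_3 = (96, 156).

v_4 = (96, 156)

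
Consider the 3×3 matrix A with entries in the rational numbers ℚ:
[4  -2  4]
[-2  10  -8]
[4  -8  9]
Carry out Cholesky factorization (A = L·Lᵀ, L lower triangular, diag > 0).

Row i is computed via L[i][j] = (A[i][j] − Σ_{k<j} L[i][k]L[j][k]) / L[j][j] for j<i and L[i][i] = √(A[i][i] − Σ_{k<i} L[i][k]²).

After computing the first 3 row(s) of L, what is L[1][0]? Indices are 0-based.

Step 1: L[0][0] = √(4) = 2.
  L[1][0] = (-2) / L[0][0] = -1.
Step 2: L[1][1] = √(9) = 3.
  L[2][0] = (4) / L[0][0] = 2.
  L[2][1] = (-6) / L[1][1] = -2.
Step 3: L[2][2] = √(1) = 1.

L[1][0] = -1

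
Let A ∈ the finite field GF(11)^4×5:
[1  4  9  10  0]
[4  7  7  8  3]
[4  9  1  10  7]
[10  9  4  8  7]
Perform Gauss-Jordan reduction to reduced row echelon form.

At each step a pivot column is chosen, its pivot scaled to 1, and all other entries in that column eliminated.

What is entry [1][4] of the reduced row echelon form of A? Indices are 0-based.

[1] R0 /= 1  ⇒  (1, 4, 9, 10, 0)
     R1 -= 4·R0  ⇒  (0, 2, 4, 1, 3)
     R2 -= 4·R0  ⇒  (0, 4, 9, 3, 7)
     R3 -= 10·R0  ⇒  (0, 2, 2, 7, 7)
[2] R1 /= 2  ⇒  (0, 1, 2, 6, 7)
     R0 -= 4·R1  ⇒  (1, 0, 1, 8, 5)
     R2 -= 4·R1  ⇒  (0, 0, 1, 1, 1)
     R3 -= 2·R1  ⇒  (0, 0, 9, 6, 4)
[3] R2 /= 1  ⇒  (0, 0, 1, 1, 1)
     R0 -= 1·R2  ⇒  (1, 0, 0, 7, 4)
     R1 -= 2·R2  ⇒  (0, 1, 0, 4, 5)
     R3 -= 9·R2  ⇒  (0, 0, 0, 8, 6)
[4] R3 /= 8  ⇒  (0, 0, 0, 1, 9)
     R0 -= 7·R3  ⇒  (1, 0, 0, 0, 7)
     R1 -= 4·R3  ⇒  (0, 1, 0, 0, 2)
     R2 -= 1·R3  ⇒  (0, 0, 1, 0, 3)

M[1][4] = 2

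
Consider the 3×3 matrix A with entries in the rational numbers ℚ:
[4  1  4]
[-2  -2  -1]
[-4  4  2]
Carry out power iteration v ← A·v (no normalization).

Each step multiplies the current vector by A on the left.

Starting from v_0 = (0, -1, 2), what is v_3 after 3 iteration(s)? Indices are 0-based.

v_0 = (0, -1, 2).
v_1 = A·v_0 = (7, 0, 0).
v_2 = A·v_1 = (28, -14, -28).
v_3 = A·v_2 = (-14, 0, -224).

v_3 = (-14, 0, -224)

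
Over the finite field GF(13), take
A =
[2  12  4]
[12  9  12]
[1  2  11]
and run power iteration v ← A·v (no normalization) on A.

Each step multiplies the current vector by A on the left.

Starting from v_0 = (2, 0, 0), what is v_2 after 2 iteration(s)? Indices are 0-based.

v_2 = (5, 2, 9)

v_0 = (2, 0, 0).
v_1 = A·v_0 = (4, 11, 2).
v_2 = A·v_1 = (5, 2, 9).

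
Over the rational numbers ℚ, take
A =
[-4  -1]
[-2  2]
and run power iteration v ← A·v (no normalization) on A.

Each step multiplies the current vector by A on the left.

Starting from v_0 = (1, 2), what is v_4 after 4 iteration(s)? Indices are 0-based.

v_4 = (428, 184)

v_0 = (1, 2).
v_1 = A·v_0 = (-6, 2).
v_2 = A·v_1 = (22, 16).
v_3 = A·v_2 = (-104, -12).
v_4 = A·v_3 = (428, 184).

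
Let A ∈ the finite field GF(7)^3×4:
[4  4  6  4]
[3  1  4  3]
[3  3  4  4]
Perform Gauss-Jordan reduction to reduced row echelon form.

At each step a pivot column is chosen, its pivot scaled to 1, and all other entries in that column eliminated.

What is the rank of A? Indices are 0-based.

rank = 3

pivot(0,0)=4: scale R0 → (1, 1, 5, 1)
  clear (1,0): R1 −= (3)R0 → (0, 5, 3, 0)
  clear (2,0): R2 −= (3)R0 → (0, 0, 3, 1)
pivot(1,1)=5: scale R1 → (0, 1, 2, 0)
  clear (0,1): R0 −= (1)R1 → (1, 0, 3, 1)
pivot(2,2)=3: scale R2 → (0, 0, 1, 5)
  clear (0,2): R0 −= (3)R2 → (1, 0, 0, 0)
  clear (1,2): R1 −= (2)R2 → (0, 1, 0, 4)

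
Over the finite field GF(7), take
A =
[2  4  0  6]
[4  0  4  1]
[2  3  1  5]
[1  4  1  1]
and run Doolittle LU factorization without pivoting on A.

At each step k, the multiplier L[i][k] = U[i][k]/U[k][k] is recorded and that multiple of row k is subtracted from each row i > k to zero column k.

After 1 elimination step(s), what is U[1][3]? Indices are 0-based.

U[1][3] = 3

[col 0] pivot 2
  R1 -= 2*R0 → (0, 6, 4, 3)  (L[1][0] := 2)
  R2 -= 1*R0 → (0, 6, 1, 6)  (L[2][0] := 1)
  R3 -= 4*R0 → (0, 2, 1, 5)  (L[3][0] := 4)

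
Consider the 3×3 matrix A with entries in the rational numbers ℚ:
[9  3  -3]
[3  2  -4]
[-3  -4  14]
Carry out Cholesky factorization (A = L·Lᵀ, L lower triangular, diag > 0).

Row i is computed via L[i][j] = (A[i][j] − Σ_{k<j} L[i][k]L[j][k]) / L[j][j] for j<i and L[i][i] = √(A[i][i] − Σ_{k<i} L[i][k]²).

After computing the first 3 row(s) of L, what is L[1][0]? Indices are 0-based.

Step 1: L[0][0] = √(9) = 3.
  L[1][0] = (3) / L[0][0] = 1.
Step 2: L[1][1] = √(1) = 1.
  L[2][0] = (-3) / L[0][0] = -1.
  L[2][1] = (-3) / L[1][1] = -3.
Step 3: L[2][2] = √(4) = 2.

L[1][0] = 1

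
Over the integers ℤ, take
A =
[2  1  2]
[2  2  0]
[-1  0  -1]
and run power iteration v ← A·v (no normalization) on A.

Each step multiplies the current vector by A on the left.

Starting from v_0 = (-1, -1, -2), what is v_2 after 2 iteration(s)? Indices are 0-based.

v_2 = (-12, -22, 4)

v_0 = (-1, -1, -2).
v_1 = A·v_0 = (-7, -4, 3).
v_2 = A·v_1 = (-12, -22, 4).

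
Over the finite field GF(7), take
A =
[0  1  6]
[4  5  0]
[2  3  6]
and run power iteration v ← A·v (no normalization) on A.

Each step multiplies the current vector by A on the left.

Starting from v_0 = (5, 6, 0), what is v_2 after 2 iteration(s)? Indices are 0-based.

v_2 = (1, 1, 1)

v_0 = (5, 6, 0).
v_1 = A·v_0 = (6, 1, 0).
v_2 = A·v_1 = (1, 1, 1).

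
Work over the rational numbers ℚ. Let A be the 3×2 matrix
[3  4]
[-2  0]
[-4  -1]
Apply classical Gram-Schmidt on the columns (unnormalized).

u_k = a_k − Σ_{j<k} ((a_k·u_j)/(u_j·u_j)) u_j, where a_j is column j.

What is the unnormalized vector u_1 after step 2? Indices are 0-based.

u_1 = (68/29, 32/29, 35/29)

Step 1: u_0 = a_0 = (3, -2, -4).
Step 2: u_1 = a_1 − (16/29)·u_0 = (68/29, 32/29, 35/29).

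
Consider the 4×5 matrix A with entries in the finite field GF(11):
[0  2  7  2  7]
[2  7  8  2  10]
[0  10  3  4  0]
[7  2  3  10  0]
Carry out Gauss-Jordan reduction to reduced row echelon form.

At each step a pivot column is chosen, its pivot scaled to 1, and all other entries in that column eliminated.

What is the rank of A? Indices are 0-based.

rank = 4

[1] R0 <-> R1
[1] R0 /= 2  ⇒  (1, 9, 4, 1, 5)
     R3 -= 7·R0  ⇒  (0, 5, 8, 3, 9)
[2] R1 /= 2  ⇒  (0, 1, 9, 1, 9)
     R0 -= 9·R1  ⇒  (1, 0, 0, 3, 1)
     R2 -= 10·R1  ⇒  (0, 0, 1, 5, 9)
     R3 -= 5·R1  ⇒  (0, 0, 7, 9, 8)
[3] R2 /= 1  ⇒  (0, 0, 1, 5, 9)
     R1 -= 9·R2  ⇒  (0, 1, 0, 0, 5)
     R3 -= 7·R2  ⇒  (0, 0, 0, 7, 0)
[4] R3 /= 7  ⇒  (0, 0, 0, 1, 0)
     R0 -= 3·R3  ⇒  (1, 0, 0, 0, 1)
     R2 -= 5·R3  ⇒  (0, 0, 1, 0, 9)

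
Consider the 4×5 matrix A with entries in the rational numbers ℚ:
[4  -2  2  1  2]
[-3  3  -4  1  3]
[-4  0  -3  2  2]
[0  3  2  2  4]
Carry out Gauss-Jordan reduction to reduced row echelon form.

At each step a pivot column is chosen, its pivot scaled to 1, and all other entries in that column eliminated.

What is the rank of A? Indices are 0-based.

step 1: normalize row 0 (÷4) = (1, -1/2, 1/2, 1/4, 1/2)
  row 1: subtract -3×row0 = (0, 3/2, -5/2, 7/4, 9/2)
  row 2: subtract -4×row0 = (0, -2, -1, 3, 4)
step 2: normalize row 1 (÷3/2) = (0, 1, -5/3, 7/6, 3)
  row 0: subtract -1/2×row1 = (1, 0, -1/3, 5/6, 2)
  row 2: subtract -2×row1 = (0, 0, -13/3, 16/3, 10)
  row 3: subtract 3×row1 = (0, 0, 7, -3/2, -5)
step 3: normalize row 2 (÷-13/3) = (0, 0, 1, -16/13, -30/13)
  row 0: subtract -1/3×row2 = (1, 0, 0, 11/26, 16/13)
  row 1: subtract -5/3×row2 = (0, 1, 0, -23/26, -11/13)
  row 3: subtract 7×row2 = (0, 0, 0, 185/26, 145/13)
step 4: normalize row 3 (÷185/26) = (0, 0, 0, 1, 58/37)
  row 0: subtract 11/26×row3 = (1, 0, 0, 0, 21/37)
  row 1: subtract -23/26×row3 = (0, 1, 0, 0, 20/37)
  row 2: subtract -16/13×row3 = (0, 0, 1, 0, -14/37)

rank = 4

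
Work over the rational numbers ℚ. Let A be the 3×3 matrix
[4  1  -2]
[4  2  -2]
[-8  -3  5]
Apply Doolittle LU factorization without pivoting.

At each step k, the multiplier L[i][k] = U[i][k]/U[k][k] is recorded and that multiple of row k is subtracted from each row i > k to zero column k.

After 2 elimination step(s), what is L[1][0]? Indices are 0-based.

[col 0] pivot 4
  R1 -= 1*R0 → (0, 1, 0)  (L[1][0] := 1)
  R2 -= -2*R0 → (0, -1, 1)  (L[2][0] := -2)
[col 1] pivot 1
  R2 -= -1*R1 → (0, 0, 1)  (L[2][1] := -1)

L[1][0] = 1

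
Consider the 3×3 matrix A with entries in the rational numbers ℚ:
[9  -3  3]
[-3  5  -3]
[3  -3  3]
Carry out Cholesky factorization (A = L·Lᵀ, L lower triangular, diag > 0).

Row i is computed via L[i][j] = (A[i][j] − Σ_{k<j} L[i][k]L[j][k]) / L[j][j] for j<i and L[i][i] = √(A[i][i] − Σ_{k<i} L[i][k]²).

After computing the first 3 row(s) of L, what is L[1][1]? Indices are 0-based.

Step 1: L[0][0] = √(9) = 3.
  L[1][0] = (-3) / L[0][0] = -1.
Step 2: L[1][1] = √(4) = 2.
  L[2][0] = (3) / L[0][0] = 1.
  L[2][1] = (-2) / L[1][1] = -1.
Step 3: L[2][2] = √(1) = 1.

L[1][1] = 2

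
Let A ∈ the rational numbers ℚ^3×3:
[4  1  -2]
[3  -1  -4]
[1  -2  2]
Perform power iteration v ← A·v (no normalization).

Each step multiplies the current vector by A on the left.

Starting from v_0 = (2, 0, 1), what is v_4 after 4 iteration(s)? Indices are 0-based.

v_4 = (146, -10, 100)

v_0 = (2, 0, 1).
v_1 = A·v_0 = (6, 2, 4).
v_2 = A·v_1 = (18, 0, 10).
v_3 = A·v_2 = (52, 14, 38).
v_4 = A·v_3 = (146, -10, 100).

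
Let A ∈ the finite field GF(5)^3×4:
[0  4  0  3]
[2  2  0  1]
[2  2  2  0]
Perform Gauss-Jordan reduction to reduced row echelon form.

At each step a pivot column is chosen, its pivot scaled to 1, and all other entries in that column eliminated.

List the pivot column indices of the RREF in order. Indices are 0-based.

pivot columns: 0, 1, 2

[1] R0 <-> R1
[1] R0 /= 2  ⇒  (1, 1, 0, 3)
     R2 -= 2·R0  ⇒  (0, 0, 2, 4)
[2] R1 /= 4  ⇒  (0, 1, 0, 2)
     R0 -= 1·R1  ⇒  (1, 0, 0, 1)
[3] R2 /= 2  ⇒  (0, 0, 1, 2)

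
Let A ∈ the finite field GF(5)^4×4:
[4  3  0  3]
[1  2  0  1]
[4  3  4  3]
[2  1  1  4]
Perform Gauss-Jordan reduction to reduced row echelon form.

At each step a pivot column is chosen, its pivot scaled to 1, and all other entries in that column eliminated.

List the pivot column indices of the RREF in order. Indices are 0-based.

pivot columns: 0, 1, 2, 3

[1] R0 /= 4  ⇒  (1, 2, 0, 2)
     R1 -= 1·R0  ⇒  (0, 0, 0, 4)
     R2 -= 4·R0  ⇒  (0, 0, 4, 0)
     R3 -= 2·R0  ⇒  (0, 2, 1, 0)
[2] R1 <-> R3
[2] R1 /= 2  ⇒  (0, 1, 3, 0)
     R0 -= 2·R1  ⇒  (1, 0, 4, 2)
[3] R2 /= 4  ⇒  (0, 0, 1, 0)
     R0 -= 4·R2  ⇒  (1, 0, 0, 2)
     R1 -= 3·R2  ⇒  (0, 1, 0, 0)
[4] R3 /= 4  ⇒  (0, 0, 0, 1)
     R0 -= 2·R3  ⇒  (1, 0, 0, 0)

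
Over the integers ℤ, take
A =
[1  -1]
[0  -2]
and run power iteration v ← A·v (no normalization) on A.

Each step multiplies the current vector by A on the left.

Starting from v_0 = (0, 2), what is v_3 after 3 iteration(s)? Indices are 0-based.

v_0 = (0, 2).
v_1 = A·v_0 = (-2, -4).
v_2 = A·v_1 = (2, 8).
v_3 = A·v_2 = (-6, -16).

v_3 = (-6, -16)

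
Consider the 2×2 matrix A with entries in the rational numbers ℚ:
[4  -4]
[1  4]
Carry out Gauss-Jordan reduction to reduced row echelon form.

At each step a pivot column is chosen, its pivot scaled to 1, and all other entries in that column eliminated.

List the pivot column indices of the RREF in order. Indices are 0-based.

pivot columns: 0, 1

[1] R0 /= 4  ⇒  (1, -1)
     R1 -= 1·R0  ⇒  (0, 5)
[2] R1 /= 5  ⇒  (0, 1)
     R0 -= -1·R1  ⇒  (1, 0)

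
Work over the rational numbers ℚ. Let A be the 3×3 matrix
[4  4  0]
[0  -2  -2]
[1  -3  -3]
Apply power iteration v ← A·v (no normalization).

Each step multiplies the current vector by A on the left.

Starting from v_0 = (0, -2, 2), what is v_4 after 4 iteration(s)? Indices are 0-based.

v_0 = (0, -2, 2).
v_1 = A·v_0 = (-8, 0, 0).
v_2 = A·v_1 = (-32, 0, -8).
v_3 = A·v_2 = (-128, 16, -8).
v_4 = A·v_3 = (-448, -16, -152).

v_4 = (-448, -16, -152)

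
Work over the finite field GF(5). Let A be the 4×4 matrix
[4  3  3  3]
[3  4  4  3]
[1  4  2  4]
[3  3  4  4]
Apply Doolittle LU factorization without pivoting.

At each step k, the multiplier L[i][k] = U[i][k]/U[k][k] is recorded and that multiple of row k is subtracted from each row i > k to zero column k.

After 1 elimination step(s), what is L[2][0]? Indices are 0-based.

L[2][0] = 4

[col 0] pivot 4
  R1 -= 2*R0 → (0, 3, 3, 2)  (L[1][0] := 2)
  R2 -= 4*R0 → (0, 2, 0, 2)  (L[2][0] := 4)
  R3 -= 2*R0 → (0, 2, 3, 3)  (L[3][0] := 2)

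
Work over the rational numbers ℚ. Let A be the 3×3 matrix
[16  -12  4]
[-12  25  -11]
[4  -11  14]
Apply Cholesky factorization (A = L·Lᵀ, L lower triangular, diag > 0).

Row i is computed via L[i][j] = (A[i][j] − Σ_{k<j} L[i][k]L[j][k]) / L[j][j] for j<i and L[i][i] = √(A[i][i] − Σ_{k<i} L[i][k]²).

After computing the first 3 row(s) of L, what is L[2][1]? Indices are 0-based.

Step 1: L[0][0] = √(16) = 4.
  L[1][0] = (-12) / L[0][0] = -3.
Step 2: L[1][1] = √(16) = 4.
  L[2][0] = (4) / L[0][0] = 1.
  L[2][1] = (-8) / L[1][1] = -2.
Step 3: L[2][2] = √(9) = 3.

L[2][1] = -2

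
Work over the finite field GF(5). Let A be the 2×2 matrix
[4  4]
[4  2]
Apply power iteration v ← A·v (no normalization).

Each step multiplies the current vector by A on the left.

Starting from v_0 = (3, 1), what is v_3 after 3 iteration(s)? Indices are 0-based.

v_0 = (3, 1).
v_1 = A·v_0 = (1, 4).
v_2 = A·v_1 = (0, 2).
v_3 = A·v_2 = (3, 4).

v_3 = (3, 4)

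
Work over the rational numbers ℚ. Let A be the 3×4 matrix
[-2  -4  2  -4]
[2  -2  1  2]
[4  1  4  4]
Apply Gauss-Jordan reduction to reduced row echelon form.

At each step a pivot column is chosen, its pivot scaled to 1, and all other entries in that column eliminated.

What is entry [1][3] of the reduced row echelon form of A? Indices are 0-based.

M[1][3] = 4/27

[1] R0 /= -2  ⇒  (1, 2, -1, 2)
     R1 -= 2·R0  ⇒  (0, -6, 3, -2)
     R2 -= 4·R0  ⇒  (0, -7, 8, -4)
[2] R1 /= -6  ⇒  (0, 1, -1/2, 1/3)
     R0 -= 2·R1  ⇒  (1, 0, 0, 4/3)
     R2 -= -7·R1  ⇒  (0, 0, 9/2, -5/3)
[3] R2 /= 9/2  ⇒  (0, 0, 1, -10/27)
     R1 -= -1/2·R2  ⇒  (0, 1, 0, 4/27)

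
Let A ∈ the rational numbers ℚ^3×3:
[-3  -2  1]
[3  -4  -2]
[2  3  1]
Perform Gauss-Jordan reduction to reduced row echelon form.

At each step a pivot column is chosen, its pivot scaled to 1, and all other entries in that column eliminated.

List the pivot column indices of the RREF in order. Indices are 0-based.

pivot(0,0)=-3: scale R0 → (1, 2/3, -1/3)
  clear (1,0): R1 −= (3)R0 → (0, -6, -1)
  clear (2,0): R2 −= (2)R0 → (0, 5/3, 5/3)
pivot(1,1)=-6: scale R1 → (0, 1, 1/6)
  clear (0,1): R0 −= (2/3)R1 → (1, 0, -4/9)
  clear (2,1): R2 −= (5/3)R1 → (0, 0, 25/18)
pivot(2,2)=25/18: scale R2 → (0, 0, 1)
  clear (0,2): R0 −= (-4/9)R2 → (1, 0, 0)
  clear (1,2): R1 −= (1/6)R2 → (0, 1, 0)

pivot columns: 0, 1, 2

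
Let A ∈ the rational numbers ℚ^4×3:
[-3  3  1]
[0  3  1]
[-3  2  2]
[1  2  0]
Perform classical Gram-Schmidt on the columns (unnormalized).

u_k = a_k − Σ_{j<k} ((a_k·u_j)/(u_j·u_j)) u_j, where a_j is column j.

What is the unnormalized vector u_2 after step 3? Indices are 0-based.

u_2 = (-206/325, 106/325, 192/325, -42/325)

Step 1: u_0 = a_0 = (-3, 0, -3, 1).
Step 2: u_1 = a_1 − (-13/19)·u_0 = (18/19, 3, -1/19, 51/19).
Step 3: u_2 = a_2 − (-9/19)·u_0 − (73/325)·u_1 = (-206/325, 106/325, 192/325, -42/325).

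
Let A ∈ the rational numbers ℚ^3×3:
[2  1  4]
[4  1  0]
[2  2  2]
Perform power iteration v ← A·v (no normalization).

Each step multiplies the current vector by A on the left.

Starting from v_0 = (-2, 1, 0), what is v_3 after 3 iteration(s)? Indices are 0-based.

v_0 = (-2, 1, 0).
v_1 = A·v_0 = (-3, -7, -2).
v_2 = A·v_1 = (-21, -19, -24).
v_3 = A·v_2 = (-157, -103, -128).

v_3 = (-157, -103, -128)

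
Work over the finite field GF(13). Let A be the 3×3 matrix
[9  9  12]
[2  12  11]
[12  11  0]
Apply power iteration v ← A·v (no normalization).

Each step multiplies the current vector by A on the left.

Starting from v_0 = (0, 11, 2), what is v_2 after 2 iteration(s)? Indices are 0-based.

v_2 = (6, 6, 11)

v_0 = (0, 11, 2).
v_1 = A·v_0 = (6, 11, 4).
v_2 = A·v_1 = (6, 6, 11).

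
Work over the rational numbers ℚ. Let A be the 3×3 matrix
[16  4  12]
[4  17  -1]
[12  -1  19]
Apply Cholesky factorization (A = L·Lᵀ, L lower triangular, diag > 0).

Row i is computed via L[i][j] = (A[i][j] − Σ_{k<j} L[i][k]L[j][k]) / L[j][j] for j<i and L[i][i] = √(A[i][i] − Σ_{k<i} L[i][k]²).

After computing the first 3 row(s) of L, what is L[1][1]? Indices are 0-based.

Step 1: L[0][0] = √(16) = 4.
  L[1][0] = (4) / L[0][0] = 1.
Step 2: L[1][1] = √(16) = 4.
  L[2][0] = (12) / L[0][0] = 3.
  L[2][1] = (-4) / L[1][1] = -1.
Step 3: L[2][2] = √(9) = 3.

L[1][1] = 4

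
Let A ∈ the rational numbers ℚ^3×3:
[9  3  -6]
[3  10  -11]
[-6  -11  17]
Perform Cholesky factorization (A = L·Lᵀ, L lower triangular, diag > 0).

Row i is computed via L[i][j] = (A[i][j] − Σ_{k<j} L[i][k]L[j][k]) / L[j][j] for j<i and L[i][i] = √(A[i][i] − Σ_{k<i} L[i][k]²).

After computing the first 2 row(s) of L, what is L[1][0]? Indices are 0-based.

Step 1: L[0][0] = √(9) = 3.
  L[1][0] = (3) / L[0][0] = 1.
Step 2: L[1][1] = √(9) = 3.

L[1][0] = 1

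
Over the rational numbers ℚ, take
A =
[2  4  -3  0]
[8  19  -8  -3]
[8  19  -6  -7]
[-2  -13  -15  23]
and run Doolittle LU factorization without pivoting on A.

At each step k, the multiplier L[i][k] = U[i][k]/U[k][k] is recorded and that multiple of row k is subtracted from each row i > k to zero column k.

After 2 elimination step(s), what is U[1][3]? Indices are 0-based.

Step 1: pivot at (0,0) is 2.
  row1 ← row1 − (4)·row0  ⇒  L[1][0]=4, U row1=(0, 3, 4, -3)
  row2 ← row2 − (4)·row0  ⇒  L[2][0]=4, U row2=(0, 3, 6, -7)
  row3 ← row3 − (-1)·row0  ⇒  L[3][0]=-1, U row3=(0, -9, -18, 23)
Step 2: pivot at (1,1) is 3.
  row2 ← row2 − (1)·row1  ⇒  L[2][1]=1, U row2=(0, 0, 2, -4)
  row3 ← row3 − (-3)·row1  ⇒  L[3][1]=-3, U row3=(0, 0, -6, 14)

U[1][3] = -3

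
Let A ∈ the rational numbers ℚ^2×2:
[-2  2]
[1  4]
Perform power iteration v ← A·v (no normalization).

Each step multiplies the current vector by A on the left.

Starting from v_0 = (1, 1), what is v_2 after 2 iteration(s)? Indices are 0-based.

v_0 = (1, 1).
v_1 = A·v_0 = (0, 5).
v_2 = A·v_1 = (10, 20).

v_2 = (10, 20)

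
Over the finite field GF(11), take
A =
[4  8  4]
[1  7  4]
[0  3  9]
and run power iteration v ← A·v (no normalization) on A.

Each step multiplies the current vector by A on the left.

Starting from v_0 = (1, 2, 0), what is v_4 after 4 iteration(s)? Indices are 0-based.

v_4 = (3, 7, 3)

v_0 = (1, 2, 0).
v_1 = A·v_0 = (9, 4, 6).
v_2 = A·v_1 = (4, 6, 0).
v_3 = A·v_2 = (9, 2, 7).
v_4 = A·v_3 = (3, 7, 3).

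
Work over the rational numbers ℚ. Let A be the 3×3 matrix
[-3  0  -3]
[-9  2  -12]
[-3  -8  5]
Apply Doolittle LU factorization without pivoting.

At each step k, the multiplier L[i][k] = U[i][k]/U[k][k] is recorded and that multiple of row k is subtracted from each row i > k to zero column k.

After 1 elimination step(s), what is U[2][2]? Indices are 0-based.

[col 0] pivot -3
  R1 -= 3*R0 → (0, 2, -3)  (L[1][0] := 3)
  R2 -= 1*R0 → (0, -8, 8)  (L[2][0] := 1)

U[2][2] = 8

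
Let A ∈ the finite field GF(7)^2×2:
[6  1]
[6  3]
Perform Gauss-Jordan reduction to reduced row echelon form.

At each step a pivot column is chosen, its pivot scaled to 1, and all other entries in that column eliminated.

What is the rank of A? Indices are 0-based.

rank = 2

[1] R0 /= 6  ⇒  (1, 6)
     R1 -= 6·R0  ⇒  (0, 2)
[2] R1 /= 2  ⇒  (0, 1)
     R0 -= 6·R1  ⇒  (1, 0)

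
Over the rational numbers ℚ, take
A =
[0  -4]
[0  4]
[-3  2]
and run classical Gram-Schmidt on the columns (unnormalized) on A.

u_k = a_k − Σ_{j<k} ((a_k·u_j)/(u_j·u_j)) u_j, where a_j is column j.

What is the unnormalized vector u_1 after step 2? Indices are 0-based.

u_1 = (-4, 4, 0)

Step 1: u_0 = a_0 = (0, 0, -3).
Step 2: u_1 = a_1 − (-2/3)·u_0 = (-4, 4, 0).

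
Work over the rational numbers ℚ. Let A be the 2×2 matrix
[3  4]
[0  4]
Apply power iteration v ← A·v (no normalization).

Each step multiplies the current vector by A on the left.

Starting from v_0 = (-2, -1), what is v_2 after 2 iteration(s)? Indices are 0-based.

v_2 = (-46, -16)

v_0 = (-2, -1).
v_1 = A·v_0 = (-10, -4).
v_2 = A·v_1 = (-46, -16).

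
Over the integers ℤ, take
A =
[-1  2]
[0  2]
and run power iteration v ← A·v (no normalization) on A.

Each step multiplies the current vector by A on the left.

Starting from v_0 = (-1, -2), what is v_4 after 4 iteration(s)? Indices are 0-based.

v_4 = (-21, -32)

v_0 = (-1, -2).
v_1 = A·v_0 = (-3, -4).
v_2 = A·v_1 = (-5, -8).
v_3 = A·v_2 = (-11, -16).
v_4 = A·v_3 = (-21, -32).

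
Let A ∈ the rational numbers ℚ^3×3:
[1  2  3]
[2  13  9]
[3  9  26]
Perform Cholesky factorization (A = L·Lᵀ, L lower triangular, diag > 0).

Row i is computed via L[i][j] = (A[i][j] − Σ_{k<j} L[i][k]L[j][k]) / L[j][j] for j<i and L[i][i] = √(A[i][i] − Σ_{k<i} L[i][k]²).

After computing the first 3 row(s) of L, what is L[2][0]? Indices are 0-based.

Step 1: L[0][0] = √(1) = 1.
  L[1][0] = (2) / L[0][0] = 2.
Step 2: L[1][1] = √(9) = 3.
  L[2][0] = (3) / L[0][0] = 3.
  L[2][1] = (3) / L[1][1] = 1.
Step 3: L[2][2] = √(16) = 4.

L[2][0] = 3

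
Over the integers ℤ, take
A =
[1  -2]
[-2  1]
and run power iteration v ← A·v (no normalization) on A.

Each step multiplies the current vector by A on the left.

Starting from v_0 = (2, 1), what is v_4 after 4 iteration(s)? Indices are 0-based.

v_0 = (2, 1).
v_1 = A·v_0 = (0, -3).
v_2 = A·v_1 = (6, -3).
v_3 = A·v_2 = (12, -15).
v_4 = A·v_3 = (42, -39).

v_4 = (42, -39)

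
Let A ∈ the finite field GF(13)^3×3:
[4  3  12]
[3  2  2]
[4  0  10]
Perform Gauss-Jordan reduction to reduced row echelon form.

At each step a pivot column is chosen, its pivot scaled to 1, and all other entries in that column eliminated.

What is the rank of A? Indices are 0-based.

rank = 3

[1] R0 /= 4  ⇒  (1, 4, 3)
     R1 -= 3·R0  ⇒  (0, 3, 6)
     R2 -= 4·R0  ⇒  (0, 10, 11)
[2] R1 /= 3  ⇒  (0, 1, 2)
     R0 -= 4·R1  ⇒  (1, 0, 8)
     R2 -= 10·R1  ⇒  (0, 0, 4)
[3] R2 /= 4  ⇒  (0, 0, 1)
     R0 -= 8·R2  ⇒  (1, 0, 0)
     R1 -= 2·R2  ⇒  (0, 1, 0)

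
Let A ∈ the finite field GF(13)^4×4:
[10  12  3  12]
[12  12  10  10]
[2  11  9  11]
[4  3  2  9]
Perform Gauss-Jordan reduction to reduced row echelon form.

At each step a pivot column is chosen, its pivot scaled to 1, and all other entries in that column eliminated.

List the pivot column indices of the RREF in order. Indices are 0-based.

pivot columns: 0, 1, 2, 3

step 1: normalize row 0 (÷10) = (1, 9, 12, 9)
  row 1: subtract 12×row0 = (0, 8, 9, 6)
  row 2: subtract 2×row0 = (0, 6, 11, 6)
  row 3: subtract 4×row0 = (0, 6, 6, 12)
step 2: normalize row 1 (÷8) = (0, 1, 6, 4)
  row 0: subtract 9×row1 = (1, 0, 10, 12)
  row 2: subtract 6×row1 = (0, 0, 1, 8)
  row 3: subtract 6×row1 = (0, 0, 9, 1)
step 3: normalize row 2 (÷1) = (0, 0, 1, 8)
  row 0: subtract 10×row2 = (1, 0, 0, 10)
  row 1: subtract 6×row2 = (0, 1, 0, 8)
  row 3: subtract 9×row2 = (0, 0, 0, 7)
step 4: normalize row 3 (÷7) = (0, 0, 0, 1)
  row 0: subtract 10×row3 = (1, 0, 0, 0)
  row 1: subtract 8×row3 = (0, 1, 0, 0)
  row 2: subtract 8×row3 = (0, 0, 1, 0)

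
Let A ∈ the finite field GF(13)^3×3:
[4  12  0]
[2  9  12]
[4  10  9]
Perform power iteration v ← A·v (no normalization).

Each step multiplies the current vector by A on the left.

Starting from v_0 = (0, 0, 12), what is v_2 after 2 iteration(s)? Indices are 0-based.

v_0 = (0, 0, 12).
v_1 = A·v_0 = (0, 1, 4).
v_2 = A·v_1 = (12, 5, 7).

v_2 = (12, 5, 7)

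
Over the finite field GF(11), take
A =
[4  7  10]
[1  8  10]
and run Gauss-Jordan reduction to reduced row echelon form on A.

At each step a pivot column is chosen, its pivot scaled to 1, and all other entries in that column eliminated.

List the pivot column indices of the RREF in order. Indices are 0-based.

step 1: normalize row 0 (÷4) = (1, 10, 8)
  row 1: subtract 1×row0 = (0, 9, 2)
step 2: normalize row 1 (÷9) = (0, 1, 10)
  row 0: subtract 10×row1 = (1, 0, 7)

pivot columns: 0, 1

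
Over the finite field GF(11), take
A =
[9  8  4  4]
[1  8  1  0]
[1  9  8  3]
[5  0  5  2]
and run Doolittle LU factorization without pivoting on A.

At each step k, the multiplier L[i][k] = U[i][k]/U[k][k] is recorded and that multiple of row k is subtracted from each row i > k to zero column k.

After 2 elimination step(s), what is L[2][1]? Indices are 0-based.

L[2][1] = 2

k=0: U[0][0]=9
  eliminate (1,0): mult=5, new row 1: (0, 1, 3, 2); set L[1][0]=5
  eliminate (2,0): mult=5, new row 2: (0, 2, 10, 5); set L[2][0]=5
  eliminate (3,0): mult=3, new row 3: (0, 9, 4, 1); set L[3][0]=3
k=1: U[1][1]=1
  eliminate (2,1): mult=2, new row 2: (0, 0, 4, 1); set L[2][1]=2
  eliminate (3,1): mult=9, new row 3: (0, 0, 10, 5); set L[3][1]=9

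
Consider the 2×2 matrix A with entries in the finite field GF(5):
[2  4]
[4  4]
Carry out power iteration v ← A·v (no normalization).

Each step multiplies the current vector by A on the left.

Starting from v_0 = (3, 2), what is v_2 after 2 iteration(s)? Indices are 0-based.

v_0 = (3, 2).
v_1 = A·v_0 = (4, 0).
v_2 = A·v_1 = (3, 1).

v_2 = (3, 1)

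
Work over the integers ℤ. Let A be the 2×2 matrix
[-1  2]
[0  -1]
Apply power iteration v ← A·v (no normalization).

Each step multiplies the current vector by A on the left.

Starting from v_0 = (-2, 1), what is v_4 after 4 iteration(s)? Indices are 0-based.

v_0 = (-2, 1).
v_1 = A·v_0 = (4, -1).
v_2 = A·v_1 = (-6, 1).
v_3 = A·v_2 = (8, -1).
v_4 = A·v_3 = (-10, 1).

v_4 = (-10, 1)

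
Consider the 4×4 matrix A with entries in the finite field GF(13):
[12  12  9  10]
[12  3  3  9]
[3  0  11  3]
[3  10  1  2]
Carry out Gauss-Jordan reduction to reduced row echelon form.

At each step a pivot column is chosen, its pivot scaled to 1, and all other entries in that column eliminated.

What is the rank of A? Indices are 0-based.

[1] R0 /= 12  ⇒  (1, 1, 4, 3)
     R1 -= 12·R0  ⇒  (0, 4, 7, 12)
     R2 -= 3·R0  ⇒  (0, 10, 12, 7)
     R3 -= 3·R0  ⇒  (0, 7, 2, 6)
[2] R1 /= 4  ⇒  (0, 1, 5, 3)
     R0 -= 1·R1  ⇒  (1, 0, 12, 0)
     R2 -= 10·R1  ⇒  (0, 0, 1, 3)
     R3 -= 7·R1  ⇒  (0, 0, 6, 11)
[3] R2 /= 1  ⇒  (0, 0, 1, 3)
     R0 -= 12·R2  ⇒  (1, 0, 0, 3)
     R1 -= 5·R2  ⇒  (0, 1, 0, 1)
     R3 -= 6·R2  ⇒  (0, 0, 0, 6)
[4] R3 /= 6  ⇒  (0, 0, 0, 1)
     R0 -= 3·R3  ⇒  (1, 0, 0, 0)
     R1 -= 1·R3  ⇒  (0, 1, 0, 0)
     R2 -= 3·R3  ⇒  (0, 0, 1, 0)

rank = 4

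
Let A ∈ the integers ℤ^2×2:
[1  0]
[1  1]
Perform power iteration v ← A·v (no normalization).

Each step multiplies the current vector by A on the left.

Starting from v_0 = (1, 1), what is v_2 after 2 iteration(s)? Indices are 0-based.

v_2 = (1, 3)

v_0 = (1, 1).
v_1 = A·v_0 = (1, 2).
v_2 = A·v_1 = (1, 3).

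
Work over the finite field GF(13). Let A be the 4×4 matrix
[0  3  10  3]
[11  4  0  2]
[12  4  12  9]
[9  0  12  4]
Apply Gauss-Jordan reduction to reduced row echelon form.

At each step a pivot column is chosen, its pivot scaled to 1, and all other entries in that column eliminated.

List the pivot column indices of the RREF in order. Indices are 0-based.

pivot columns: 0, 1, 2, 3

[1] R0 <-> R1
[1] R0 /= 11  ⇒  (1, 11, 0, 12)
     R2 -= 12·R0  ⇒  (0, 2, 12, 8)
     R3 -= 9·R0  ⇒  (0, 5, 12, 0)
[2] R1 /= 3  ⇒  (0, 1, 12, 1)
     R0 -= 11·R1  ⇒  (1, 0, 11, 1)
     R2 -= 2·R1  ⇒  (0, 0, 1, 6)
     R3 -= 5·R1  ⇒  (0, 0, 4, 8)
[3] R2 /= 1  ⇒  (0, 0, 1, 6)
     R0 -= 11·R2  ⇒  (1, 0, 0, 0)
     R1 -= 12·R2  ⇒  (0, 1, 0, 7)
     R3 -= 4·R2  ⇒  (0, 0, 0, 10)
[4] R3 /= 10  ⇒  (0, 0, 0, 1)
     R1 -= 7·R3  ⇒  (0, 1, 0, 0)
     R2 -= 6·R3  ⇒  (0, 0, 1, 0)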